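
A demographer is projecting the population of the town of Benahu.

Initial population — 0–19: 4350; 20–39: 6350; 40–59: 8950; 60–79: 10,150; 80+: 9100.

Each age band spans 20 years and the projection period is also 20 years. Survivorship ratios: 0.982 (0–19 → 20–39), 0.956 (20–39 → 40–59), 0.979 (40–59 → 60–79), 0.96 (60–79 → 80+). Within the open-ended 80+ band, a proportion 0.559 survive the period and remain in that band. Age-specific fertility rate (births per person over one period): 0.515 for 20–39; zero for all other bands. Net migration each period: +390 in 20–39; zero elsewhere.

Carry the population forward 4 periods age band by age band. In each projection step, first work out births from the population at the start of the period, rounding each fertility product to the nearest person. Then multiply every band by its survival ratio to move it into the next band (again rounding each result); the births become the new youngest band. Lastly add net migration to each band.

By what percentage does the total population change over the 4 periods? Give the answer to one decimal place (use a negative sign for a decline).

Period 1.
Births: 6350 × 0.515 = 3270
20–39: 4350 × 0.982 = 4272
40–59: 6350 × 0.956 = 6071
60–79: 8950 × 0.979 = 8762
80+: 10150 × 0.96 + 9100 × 0.559 = 9744 + 5087 = 14831
Net migration: 20–39 + 390 → 4662
End of period: [3270, 4662, 6071, 8762, 14831]
Period 2.
Births: 4662 × 0.515 = 2401
20–39: 3270 × 0.982 = 3211
40–59: 4662 × 0.956 = 4457
60–79: 6071 × 0.979 = 5944
80+: 8762 × 0.96 + 14831 × 0.559 = 8412 + 8291 = 16703
Net migration: 20–39 + 390 → 3601
End of period: [2401, 3601, 4457, 5944, 16703]
Period 3.
Births: 3601 × 0.515 = 1855
20–39: 2401 × 0.982 = 2358
40–59: 3601 × 0.956 = 3443
60–79: 4457 × 0.979 = 4363
80+: 5944 × 0.96 + 16703 × 0.559 = 5706 + 9337 = 15043
Net migration: 20–39 + 390 → 2748
End of period: [1855, 2748, 3443, 4363, 15043]
Period 4.
Births: 2748 × 0.515 = 1415
20–39: 1855 × 0.982 = 1822
40–59: 2748 × 0.956 = 2627
60–79: 3443 × 0.979 = 3371
80+: 4363 × 0.96 + 15043 × 0.559 = 4188 + 8409 = 12597
Net migration: 20–39 + 390 → 2212
End of period: [1415, 2212, 2627, 3371, 12597]
Total: 38900 → 22222; change = -16678; percentage change = -42.9%

-42.9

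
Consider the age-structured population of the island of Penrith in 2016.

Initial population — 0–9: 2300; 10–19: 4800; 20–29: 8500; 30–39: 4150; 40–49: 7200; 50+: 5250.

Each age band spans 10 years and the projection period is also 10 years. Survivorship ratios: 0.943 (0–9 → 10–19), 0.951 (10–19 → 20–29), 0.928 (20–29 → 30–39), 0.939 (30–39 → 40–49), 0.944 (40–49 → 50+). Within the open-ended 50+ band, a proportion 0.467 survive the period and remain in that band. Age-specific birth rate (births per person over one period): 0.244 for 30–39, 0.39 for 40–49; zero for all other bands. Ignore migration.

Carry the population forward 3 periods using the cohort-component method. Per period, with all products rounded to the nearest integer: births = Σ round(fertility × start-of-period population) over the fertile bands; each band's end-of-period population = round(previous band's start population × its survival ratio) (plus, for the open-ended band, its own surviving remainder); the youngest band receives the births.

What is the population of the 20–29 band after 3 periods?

3426

Let group 1 be 0–9 through group 6 = 50+.
After projecting period 1:
Births: 4150 × 0.244 = 1013  |  7200 × 0.39 = 2808 → total 3821
Group 2: 2300 × 0.943 = 2169
Group 3: 4800 × 0.951 = 4565
Group 4: 8500 × 0.928 = 7888
Group 5: 4150 × 0.939 = 3897
Group 6: 7200 × 0.944 + 5250 × 0.467 = 6797 + 2452 = 9249
→ [3821, 2169, 4565, 7888, 3897, 9249]
After projecting period 2:
Births: 7888 × 0.244 = 1925  |  3897 × 0.39 = 1520 → total 3445
Group 2: 3821 × 0.943 = 3603
Group 3: 2169 × 0.951 = 2063
Group 4: 4565 × 0.928 = 4236
Group 5: 7888 × 0.939 = 7407
Group 6: 3897 × 0.944 + 9249 × 0.467 = 3679 + 4319 = 7998
→ [3445, 3603, 2063, 4236, 7407, 7998]
After projecting period 3:
Births: 4236 × 0.244 = 1034  |  7407 × 0.39 = 2889 → total 3923
Group 2: 3445 × 0.943 = 3249
Group 3: 3603 × 0.951 = 3426
Group 4: 2063 × 0.928 = 1914
Group 5: 4236 × 0.939 = 3978
Group 6: 7407 × 0.944 + 7998 × 0.467 = 6992 + 3735 = 10727
→ [3923, 3249, 3426, 1914, 3978, 10727]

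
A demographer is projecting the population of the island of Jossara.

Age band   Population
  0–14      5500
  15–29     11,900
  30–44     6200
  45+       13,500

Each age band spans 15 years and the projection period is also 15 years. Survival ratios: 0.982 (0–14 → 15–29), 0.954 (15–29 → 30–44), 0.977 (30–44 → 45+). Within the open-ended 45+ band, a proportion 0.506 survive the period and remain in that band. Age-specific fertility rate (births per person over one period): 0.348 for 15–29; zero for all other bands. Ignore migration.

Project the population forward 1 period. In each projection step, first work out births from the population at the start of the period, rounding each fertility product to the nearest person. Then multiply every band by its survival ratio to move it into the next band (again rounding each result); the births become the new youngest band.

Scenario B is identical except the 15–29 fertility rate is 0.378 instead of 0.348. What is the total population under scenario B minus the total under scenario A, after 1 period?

Period 1:
Births: 11900 × 0.348 = 4141
15–29: 5500 × 0.982 = 5401
30–44: 11900 × 0.954 = 11353
45+: 6200 × 0.977 + 13500 × 0.506 = 6057 + 6831 = 12888
→ [4141, 5401, 11353, 12888]
Scenario A total after 1 period: 33783
Scenario B projection —
Period 1:
Births: 11900 × 0.378 = 4498
15–29: 5500 × 0.982 = 5401
30–44: 11900 × 0.954 = 11353
45+: 6200 × 0.977 + 13500 × 0.506 = 6057 + 6831 = 12888
→ [4498, 5401, 11353, 12888]
Scenario B total after 1 period: 34140
Difference B − A = 34140 − 33783 = 357

357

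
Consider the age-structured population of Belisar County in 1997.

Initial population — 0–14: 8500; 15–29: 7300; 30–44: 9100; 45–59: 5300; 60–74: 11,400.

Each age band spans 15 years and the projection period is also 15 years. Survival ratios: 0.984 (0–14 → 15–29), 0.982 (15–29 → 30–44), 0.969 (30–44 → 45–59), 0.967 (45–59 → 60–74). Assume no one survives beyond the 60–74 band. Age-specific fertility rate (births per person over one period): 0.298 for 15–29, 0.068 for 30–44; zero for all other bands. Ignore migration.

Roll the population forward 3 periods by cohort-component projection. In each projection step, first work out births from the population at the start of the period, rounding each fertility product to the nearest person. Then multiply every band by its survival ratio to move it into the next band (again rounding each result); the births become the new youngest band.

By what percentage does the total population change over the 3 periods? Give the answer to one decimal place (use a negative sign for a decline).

-47.9

After projecting period 1:
Births: 7300 × 0.298 = 2175 ; 9100 × 0.068 = 619 — total 2794
15–29: 8500 × 0.984 = 8364
30–44: 7300 × 0.982 = 7169
45–59: 9100 × 0.969 = 8818
60–74: 5300 × 0.967 = 5125
End of period: [2794, 8364, 7169, 8818, 5125]
After projecting period 2:
Births: 8364 × 0.298 = 2492 ; 7169 × 0.068 = 487 — total 2979
15–29: 2794 × 0.984 = 2749
30–44: 8364 × 0.982 = 8213
45–59: 7169 × 0.969 = 6947
60–74: 8818 × 0.967 = 8527
End of period: [2979, 2749, 8213, 6947, 8527]
After projecting period 3:
Births: 2749 × 0.298 = 819 ; 8213 × 0.068 = 558 — total 1377
15–29: 2979 × 0.984 = 2931
30–44: 2749 × 0.982 = 2700
45–59: 8213 × 0.969 = 7958
60–74: 6947 × 0.967 = 6718
End of period: [1377, 2931, 2700, 7958, 6718]
Total: 41600 → 21684; change = -19916; percentage change = -47.9%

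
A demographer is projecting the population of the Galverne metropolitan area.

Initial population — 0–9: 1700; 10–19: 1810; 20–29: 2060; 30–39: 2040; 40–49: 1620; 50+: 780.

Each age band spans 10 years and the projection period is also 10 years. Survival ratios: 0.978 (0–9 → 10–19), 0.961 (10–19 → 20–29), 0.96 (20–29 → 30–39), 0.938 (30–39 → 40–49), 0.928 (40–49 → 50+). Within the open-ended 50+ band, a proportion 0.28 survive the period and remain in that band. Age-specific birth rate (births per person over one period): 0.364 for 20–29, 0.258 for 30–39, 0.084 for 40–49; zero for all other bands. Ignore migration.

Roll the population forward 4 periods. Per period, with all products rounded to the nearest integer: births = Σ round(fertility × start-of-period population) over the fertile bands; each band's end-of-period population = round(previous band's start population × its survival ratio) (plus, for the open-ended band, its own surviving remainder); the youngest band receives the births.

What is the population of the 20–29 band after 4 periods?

1225

(Groups numbered youngest = 1 to oldest = 6.)
[period 1]
Births: 2060 * 0.364 = 750 ; 2040 * 0.258 = 526 ; 1620 * 0.084 = 136 → total 1412
Group 2: 1700 * 0.978 = 1663
Group 3: 1810 * 0.961 = 1739
Group 4: 2060 * 0.96 = 1978
Group 5: 2040 * 0.938 = 1914
Group 6: 1620 * 0.928 + 780 * 0.28 = 1503 + 218 = 1721
Population now: 0–9=1412, 10–19=1663, 20–29=1739, 30–39=1978, 40–49=1914, 50+=1721
[period 2]
Births: 1739 * 0.364 = 633 ; 1978 * 0.258 = 510 ; 1914 * 0.084 = 161 → total 1304
Group 2: 1412 * 0.978 = 1381
Group 3: 1663 * 0.961 = 1598
Group 4: 1739 * 0.96 = 1669
Group 5: 1978 * 0.938 = 1855
Group 6: 1914 * 0.928 + 1721 * 0.28 = 1776 + 482 = 2258
Population now: 0–9=1304, 10–19=1381, 20–29=1598, 30–39=1669, 40–49=1855, 50+=2258
[period 3]
Births: 1598 * 0.364 = 582 ; 1669 * 0.258 = 431 ; 1855 * 0.084 = 156 → total 1169
Group 2: 1304 * 0.978 = 1275
Group 3: 1381 * 0.961 = 1327
Group 4: 1598 * 0.96 = 1534
Group 5: 1669 * 0.938 = 1566
Group 6: 1855 * 0.928 + 2258 * 0.28 = 1721 + 632 = 2353
Population now: 0–9=1169, 10–19=1275, 20–29=1327, 30–39=1534, 40–49=1566, 50+=2353
[period 4]
Births: 1327 * 0.364 = 483 ; 1534 * 0.258 = 396 ; 1566 * 0.084 = 132 → total 1011
Group 2: 1169 * 0.978 = 1143
Group 3: 1275 * 0.961 = 1225
Group 4: 1327 * 0.96 = 1274
Group 5: 1534 * 0.938 = 1439
Group 6: 1566 * 0.928 + 2353 * 0.28 = 1453 + 659 = 2112
Population now: 0–9=1011, 10–19=1143, 20–29=1225, 30–39=1274, 40–49=1439, 50+=2112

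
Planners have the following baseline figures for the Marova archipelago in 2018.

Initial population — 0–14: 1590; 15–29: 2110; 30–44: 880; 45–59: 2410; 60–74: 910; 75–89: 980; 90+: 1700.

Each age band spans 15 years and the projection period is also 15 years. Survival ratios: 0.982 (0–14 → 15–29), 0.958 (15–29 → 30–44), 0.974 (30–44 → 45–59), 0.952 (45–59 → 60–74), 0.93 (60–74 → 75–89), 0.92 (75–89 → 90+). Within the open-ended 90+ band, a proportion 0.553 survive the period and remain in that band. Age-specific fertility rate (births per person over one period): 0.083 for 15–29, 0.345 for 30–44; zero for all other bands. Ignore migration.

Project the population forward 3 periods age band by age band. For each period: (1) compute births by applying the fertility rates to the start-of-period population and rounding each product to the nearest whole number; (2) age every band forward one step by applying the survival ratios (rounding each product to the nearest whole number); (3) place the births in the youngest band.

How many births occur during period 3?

555

Period 1:
Births: 2110 * 0.083 = 175  |  880 * 0.345 = 304 ⇒ total 479
15–29: 1590 * 0.982 = 1561
30–44: 2110 * 0.958 = 2021
45–59: 880 * 0.974 = 857
60–74: 2410 * 0.952 = 2294
75–89: 910 * 0.93 = 846
90+: 980 * 0.92 + 1700 * 0.553 = 902 + 940 = 1842
→ [479, 1561, 2021, 857, 2294, 846, 1842]
Period 2:
Births: 1561 * 0.083 = 130  |  2021 * 0.345 = 697 ⇒ total 827
15–29: 479 * 0.982 = 470
30–44: 1561 * 0.958 = 1495
45–59: 2021 * 0.974 = 1968
60–74: 857 * 0.952 = 816
75–89: 2294 * 0.93 = 2133
90+: 846 * 0.92 + 1842 * 0.553 = 778 + 1019 = 1797
→ [827, 470, 1495, 1968, 816, 2133, 1797]
Period 3:
Births: 470 * 0.083 = 39  |  1495 * 0.345 = 516 ⇒ total 555
15–29: 827 * 0.982 = 812
30–44: 470 * 0.958 = 450
45–59: 1495 * 0.974 = 1456
60–74: 1968 * 0.952 = 1874
75–89: 816 * 0.93 = 759
90+: 2133 * 0.92 + 1797 * 0.553 = 1962 + 994 = 2956
→ [555, 812, 450, 1456, 1874, 759, 2956]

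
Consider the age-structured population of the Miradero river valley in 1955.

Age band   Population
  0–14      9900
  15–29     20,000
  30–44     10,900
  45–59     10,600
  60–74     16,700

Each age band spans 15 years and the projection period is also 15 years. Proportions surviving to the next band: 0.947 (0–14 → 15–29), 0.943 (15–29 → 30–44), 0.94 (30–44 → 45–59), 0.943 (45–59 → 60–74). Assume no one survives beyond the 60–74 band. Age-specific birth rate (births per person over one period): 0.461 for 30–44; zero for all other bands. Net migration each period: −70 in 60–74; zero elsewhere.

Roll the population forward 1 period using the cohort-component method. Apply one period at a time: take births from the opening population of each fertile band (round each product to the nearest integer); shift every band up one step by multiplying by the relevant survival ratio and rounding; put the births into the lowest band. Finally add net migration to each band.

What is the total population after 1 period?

Period 1:
Births: 10900 × 0.461 = 5025
15–29: 9900 × 0.947 = 9375
30–44: 20000 × 0.943 = 18860
45–59: 10900 × 0.94 = 10246
60–74: 10600 × 0.943 = 9996
Net migration: 60–74 − 70 → 9926
→ [5025, 9375, 18860, 10246, 9926]
Total after period 1: 5025 + 9375 + 18860 + 10246 + 9926 = 53432

53432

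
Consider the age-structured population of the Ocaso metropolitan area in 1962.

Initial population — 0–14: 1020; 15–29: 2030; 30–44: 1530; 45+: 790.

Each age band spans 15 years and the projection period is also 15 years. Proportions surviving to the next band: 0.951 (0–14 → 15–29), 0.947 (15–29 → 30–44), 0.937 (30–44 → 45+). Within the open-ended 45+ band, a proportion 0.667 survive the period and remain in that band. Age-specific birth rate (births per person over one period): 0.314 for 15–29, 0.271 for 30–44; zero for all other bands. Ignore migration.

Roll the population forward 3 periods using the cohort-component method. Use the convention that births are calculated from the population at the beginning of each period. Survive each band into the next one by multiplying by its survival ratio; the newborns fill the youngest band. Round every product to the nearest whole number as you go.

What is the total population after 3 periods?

Call the bands 1 to 4, youngest first.
Period 1:
Births: 2030 × 0.314 = 637 ; 1530 × 0.271 = 415 ⇒ total 1052
Band 2: 1020 × 0.951 = 970
Band 3: 2030 × 0.947 = 1922
Band 4: 1530 × 0.937 + 790 × 0.667 = 1434 + 527 = 1961
End of period: [1052, 970, 1922, 1961]
Period 2:
Births: 970 × 0.314 = 305 ; 1922 × 0.271 = 521 ⇒ total 826
Band 2: 1052 × 0.951 = 1000
Band 3: 970 × 0.947 = 919
Band 4: 1922 × 0.937 + 1961 × 0.667 = 1801 + 1308 = 3109
End of period: [826, 1000, 919, 3109]
Period 3:
Births: 1000 × 0.314 = 314 ; 919 × 0.271 = 249 ⇒ total 563
Band 2: 826 × 0.951 = 786
Band 3: 1000 × 0.947 = 947
Band 4: 919 × 0.937 + 3109 × 0.667 = 861 + 2074 = 2935
End of period: [563, 786, 947, 2935]
Total after period 3: 563 + 786 + 947 + 2935 = 5231

5231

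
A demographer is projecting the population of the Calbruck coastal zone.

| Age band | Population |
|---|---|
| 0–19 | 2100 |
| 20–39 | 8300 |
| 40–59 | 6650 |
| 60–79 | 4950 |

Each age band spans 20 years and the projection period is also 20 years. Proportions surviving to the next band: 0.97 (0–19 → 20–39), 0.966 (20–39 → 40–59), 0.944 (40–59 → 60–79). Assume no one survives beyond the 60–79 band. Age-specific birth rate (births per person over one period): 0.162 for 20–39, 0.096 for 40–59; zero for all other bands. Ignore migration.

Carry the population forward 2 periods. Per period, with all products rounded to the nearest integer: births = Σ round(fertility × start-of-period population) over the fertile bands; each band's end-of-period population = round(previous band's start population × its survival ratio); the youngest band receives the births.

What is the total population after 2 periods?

12561

Call the groups 1 to 4, youngest first.
Period 1:
Births: 8300 × 0.162 = 1345 ; 6650 × 0.096 = 638 → 1983
Group 2: 2100 × 0.97 = 2037
Group 3: 8300 × 0.966 = 8018
Group 4: 6650 × 0.944 = 6278
Giving 1983 / 2037 / 8018 / 6278.
Period 2:
Births: 2037 × 0.162 = 330 ; 8018 × 0.096 = 770 → 1100
Group 2: 1983 × 0.97 = 1924
Group 3: 2037 × 0.966 = 1968
Group 4: 8018 × 0.944 = 7569
Giving 1100 / 1924 / 1968 / 7569.
Total after period 2: 1100 + 1924 + 1968 + 7569 = 12561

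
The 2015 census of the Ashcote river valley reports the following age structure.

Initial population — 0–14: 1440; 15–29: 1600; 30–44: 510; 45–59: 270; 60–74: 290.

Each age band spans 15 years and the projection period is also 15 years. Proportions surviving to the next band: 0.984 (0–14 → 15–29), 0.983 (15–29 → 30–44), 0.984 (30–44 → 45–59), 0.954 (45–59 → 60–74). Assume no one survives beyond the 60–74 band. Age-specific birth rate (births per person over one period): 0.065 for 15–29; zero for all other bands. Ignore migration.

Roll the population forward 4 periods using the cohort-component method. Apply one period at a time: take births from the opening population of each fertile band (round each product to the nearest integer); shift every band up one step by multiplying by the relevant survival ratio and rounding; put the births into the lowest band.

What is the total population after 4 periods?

Period 1.
Births: 1600 * 0.065 = 104
15–29: 1440 * 0.984 = 1417
30–44: 1600 * 0.983 = 1573
45–59: 510 * 0.984 = 502
60–74: 270 * 0.954 = 258
End of period: [104, 1417, 1573, 502, 258]
Period 2.
Births: 1417 * 0.065 = 92
15–29: 104 * 0.984 = 102
30–44: 1417 * 0.983 = 1393
45–59: 1573 * 0.984 = 1548
60–74: 502 * 0.954 = 479
End of period: [92, 102, 1393, 1548, 479]
Period 3.
Births: 102 * 0.065 = 7
15–29: 92 * 0.984 = 91
30–44: 102 * 0.983 = 100
45–59: 1393 * 0.984 = 1371
60–74: 1548 * 0.954 = 1477
End of period: [7, 91, 100, 1371, 1477]
Period 4.
Births: 91 * 0.065 = 6
15–29: 7 * 0.984 = 7
30–44: 91 * 0.983 = 89
45–59: 100 * 0.984 = 98
60–74: 1371 * 0.954 = 1308
End of period: [6, 7, 89, 98, 1308]
Total after period 4: 6 + 7 + 89 + 98 + 1308 = 1508

1508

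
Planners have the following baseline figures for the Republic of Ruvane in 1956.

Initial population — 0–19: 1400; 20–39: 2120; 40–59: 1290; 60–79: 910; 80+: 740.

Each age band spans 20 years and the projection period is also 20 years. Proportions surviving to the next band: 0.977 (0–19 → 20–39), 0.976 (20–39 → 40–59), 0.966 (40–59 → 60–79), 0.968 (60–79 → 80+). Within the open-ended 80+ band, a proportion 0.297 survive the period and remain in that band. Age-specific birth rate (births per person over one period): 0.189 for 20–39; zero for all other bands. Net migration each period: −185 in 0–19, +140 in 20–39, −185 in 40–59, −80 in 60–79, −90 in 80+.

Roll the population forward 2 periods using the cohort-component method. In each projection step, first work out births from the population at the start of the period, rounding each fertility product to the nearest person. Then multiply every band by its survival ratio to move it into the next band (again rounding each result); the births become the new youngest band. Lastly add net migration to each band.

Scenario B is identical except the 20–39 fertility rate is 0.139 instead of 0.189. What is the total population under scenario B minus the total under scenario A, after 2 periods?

— Period 1 —
Births: 2120 × 0.189 = 401
20–39: 1400 × 0.977 = 1368
40–59: 2120 × 0.976 = 2069
60–79: 1290 × 0.966 = 1246
80+: 910 × 0.968 + 740 × 0.297 = 881 + 220 = 1101
Net migration: 0–19 − 185 → 216; 20–39 + 140 → 1508; 40–59 − 185 → 1884; 60–79 − 80 → 1166; 80+ − 90 → 1011
→ [216, 1508, 1884, 1166, 1011]
— Period 2 —
Births: 1508 × 0.189 = 285
20–39: 216 × 0.977 = 211
40–59: 1508 × 0.976 = 1472
60–79: 1884 × 0.966 = 1820
80+: 1166 × 0.968 + 1011 × 0.297 = 1129 + 300 = 1429
Net migration: 0–19 − 185 → 100; 20–39 + 140 → 351; 40–59 − 185 → 1287; 60–79 − 80 → 1740; 80+ − 90 → 1339
→ [100, 351, 1287, 1740, 1339]
Scenario A total after 2 periods: 4817
Scenario B projection —
— Period 1 —
Births: 2120 × 0.139 = 295
20–39: 1400 × 0.977 = 1368
40–59: 2120 × 0.976 = 2069
60–79: 1290 × 0.966 = 1246
80+: 910 × 0.968 + 740 × 0.297 = 881 + 220 = 1101
Net migration: 0–19 − 185 → 110; 20–39 + 140 → 1508; 40–59 − 185 → 1884; 60–79 − 80 → 1166; 80+ − 90 → 1011
→ [110, 1508, 1884, 1166, 1011]
— Period 2 —
Births: 1508 × 0.139 = 210
20–39: 110 × 0.977 = 107
40–59: 1508 × 0.976 = 1472
60–79: 1884 × 0.966 = 1820
80+: 1166 × 0.968 + 1011 × 0.297 = 1129 + 300 = 1429
Net migration: 0–19 − 185 → 25; 20–39 + 140 → 247; 40–59 − 185 → 1287; 60–79 − 80 → 1740; 80+ − 90 → 1339
→ [25, 247, 1287, 1740, 1339]
Scenario B total after 2 periods: 4638
Difference B − A = 4638 − 4817 = -179

-179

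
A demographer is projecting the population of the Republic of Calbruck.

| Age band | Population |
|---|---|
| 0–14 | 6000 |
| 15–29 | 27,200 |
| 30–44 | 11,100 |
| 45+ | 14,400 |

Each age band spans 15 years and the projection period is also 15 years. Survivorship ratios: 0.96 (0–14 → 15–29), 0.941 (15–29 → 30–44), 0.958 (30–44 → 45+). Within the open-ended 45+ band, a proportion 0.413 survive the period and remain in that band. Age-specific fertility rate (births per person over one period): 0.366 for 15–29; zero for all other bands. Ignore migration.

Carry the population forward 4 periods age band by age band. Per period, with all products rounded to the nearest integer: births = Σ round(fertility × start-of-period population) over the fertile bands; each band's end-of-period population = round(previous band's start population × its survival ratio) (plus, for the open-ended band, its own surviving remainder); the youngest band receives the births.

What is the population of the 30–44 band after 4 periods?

1905

Numbering the groups 1..4 from youngest to oldest:
— Period 1 —
Births: 27200 × 0.366 = 9955
Group 2: 6000 × 0.96 = 5760
Group 3: 27200 × 0.941 = 25595
Group 4: 11100 × 0.958 + 14400 × 0.413 = 10634 + 5947 = 16581
End of period: [9955, 5760, 25595, 16581]
— Period 2 —
Births: 5760 × 0.366 = 2108
Group 2: 9955 × 0.96 = 9557
Group 3: 5760 × 0.941 = 5420
Group 4: 25595 × 0.958 + 16581 × 0.413 = 24520 + 6848 = 31368
End of period: [2108, 9557, 5420, 31368]
— Period 3 —
Births: 9557 × 0.366 = 3498
Group 2: 2108 × 0.96 = 2024
Group 3: 9557 × 0.941 = 8993
Group 4: 5420 × 0.958 + 31368 × 0.413 = 5192 + 12955 = 18147
End of period: [3498, 2024, 8993, 18147]
— Period 4 —
Births: 2024 × 0.366 = 741
Group 2: 3498 × 0.96 = 3358
Group 3: 2024 × 0.941 = 1905
Group 4: 8993 × 0.958 + 18147 × 0.413 = 8615 + 7495 = 16110
End of period: [741, 3358, 1905, 16110]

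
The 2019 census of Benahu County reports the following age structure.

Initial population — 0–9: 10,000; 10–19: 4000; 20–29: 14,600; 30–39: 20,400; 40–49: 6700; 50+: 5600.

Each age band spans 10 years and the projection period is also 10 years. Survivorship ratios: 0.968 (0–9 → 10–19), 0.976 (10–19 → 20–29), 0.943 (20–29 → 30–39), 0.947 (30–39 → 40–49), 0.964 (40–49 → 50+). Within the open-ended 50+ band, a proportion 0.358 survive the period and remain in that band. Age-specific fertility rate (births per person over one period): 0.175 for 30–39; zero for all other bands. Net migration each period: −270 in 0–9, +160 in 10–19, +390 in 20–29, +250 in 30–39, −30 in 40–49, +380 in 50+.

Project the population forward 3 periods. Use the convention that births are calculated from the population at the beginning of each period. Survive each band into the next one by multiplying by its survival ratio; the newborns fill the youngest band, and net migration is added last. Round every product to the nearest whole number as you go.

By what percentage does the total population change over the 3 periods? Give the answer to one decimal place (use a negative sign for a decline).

Numbering the bands 1..6 from youngest to oldest:
Period 1:
Births: 20400 × 0.175 = 3570
Band 2: 10000 × 0.968 = 9680
Band 3: 4000 × 0.976 = 3904
Band 4: 14600 × 0.943 = 13768
Band 5: 20400 × 0.947 = 19319
Band 6: 6700 × 0.964 + 5600 × 0.358 = 6459 + 2005 = 8464
Net migration: Band 1 − 270 → 3300; Band 2 + 160 → 9840; Band 3 + 390 → 4294; Band 4 + 250 → 14018; Band 5 − 30 → 19289; Band 6 + 380 → 8844
End of period: [3300, 9840, 4294, 14018, 19289, 8844]
Period 2:
Births: 14018 × 0.175 = 2453
Band 2: 3300 × 0.968 = 3194
Band 3: 9840 × 0.976 = 9604
Band 4: 4294 × 0.943 = 4049
Band 5: 14018 × 0.947 = 13275
Band 6: 19289 × 0.964 + 8844 × 0.358 = 18595 + 3166 = 21761
Net migration: Band 1 − 270 → 2183; Band 2 + 160 → 3354; Band 3 + 390 → 9994; Band 4 + 250 → 4299; Band 5 − 30 → 13245; Band 6 + 380 → 22141
End of period: [2183, 3354, 9994, 4299, 13245, 22141]
Period 3:
Births: 4299 × 0.175 = 752
Band 2: 2183 × 0.968 = 2113
Band 3: 3354 × 0.976 = 3274
Band 4: 9994 × 0.943 = 9424
Band 5: 4299 × 0.947 = 4071
Band 6: 13245 × 0.964 + 22141 × 0.358 = 12768 + 7926 = 20694
Net migration: Band 1 − 270 → 482; Band 2 + 160 → 2273; Band 3 + 390 → 3664; Band 4 + 250 → 9674; Band 5 − 30 → 4041; Band 6 + 380 → 21074
End of period: [482, 2273, 3664, 9674, 4041, 21074]
Total: 61300 → 41208; change = -20092; percentage change = -32.8%

-32.8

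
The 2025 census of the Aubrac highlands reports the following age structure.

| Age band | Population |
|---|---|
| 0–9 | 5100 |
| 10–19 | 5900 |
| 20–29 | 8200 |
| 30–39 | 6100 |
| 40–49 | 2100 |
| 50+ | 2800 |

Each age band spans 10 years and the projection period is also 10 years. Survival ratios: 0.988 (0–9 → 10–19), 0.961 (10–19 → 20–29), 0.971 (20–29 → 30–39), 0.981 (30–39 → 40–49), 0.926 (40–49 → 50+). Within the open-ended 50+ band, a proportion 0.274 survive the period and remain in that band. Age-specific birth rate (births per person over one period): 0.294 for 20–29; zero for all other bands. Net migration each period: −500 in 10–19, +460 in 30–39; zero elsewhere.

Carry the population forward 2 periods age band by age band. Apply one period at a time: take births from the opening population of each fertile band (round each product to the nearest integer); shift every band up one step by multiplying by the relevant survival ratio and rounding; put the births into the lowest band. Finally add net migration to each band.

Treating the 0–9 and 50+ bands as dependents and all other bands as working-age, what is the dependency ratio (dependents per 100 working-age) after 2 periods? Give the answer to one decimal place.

38.8

Period 1:
Births: 8200 × 0.294 = 2411
10–19: 5100 × 0.988 = 5039
20–29: 5900 × 0.961 = 5670
30–39: 8200 × 0.971 = 7962
40–49: 6100 × 0.981 = 5984
50+: 2100 × 0.926 + 2800 × 0.274 = 1945 + 767 = 2712
Net migration: 10–19 − 500 → 4539; 30–39 + 460 → 8422
Giving 2411 / 4539 / 5670 / 8422 / 5984 / 2712.
Period 2:
Births: 5670 × 0.294 = 1667
10–19: 2411 × 0.988 = 2382
20–29: 4539 × 0.961 = 4362
30–39: 5670 × 0.971 = 5506
40–49: 8422 × 0.981 = 8262
50+: 5984 × 0.926 + 2712 × 0.274 = 5541 + 743 = 6284
Net migration: 10–19 − 500 → 1882; 30–39 + 460 → 5966
Giving 1667 / 1882 / 4362 / 5966 / 8262 / 6284.
Dependents (band 0–9 + band 50+) = 1667 + 6284 = 7951; working-age = 20472; ratio = 7951/20472 × 100 = 38.8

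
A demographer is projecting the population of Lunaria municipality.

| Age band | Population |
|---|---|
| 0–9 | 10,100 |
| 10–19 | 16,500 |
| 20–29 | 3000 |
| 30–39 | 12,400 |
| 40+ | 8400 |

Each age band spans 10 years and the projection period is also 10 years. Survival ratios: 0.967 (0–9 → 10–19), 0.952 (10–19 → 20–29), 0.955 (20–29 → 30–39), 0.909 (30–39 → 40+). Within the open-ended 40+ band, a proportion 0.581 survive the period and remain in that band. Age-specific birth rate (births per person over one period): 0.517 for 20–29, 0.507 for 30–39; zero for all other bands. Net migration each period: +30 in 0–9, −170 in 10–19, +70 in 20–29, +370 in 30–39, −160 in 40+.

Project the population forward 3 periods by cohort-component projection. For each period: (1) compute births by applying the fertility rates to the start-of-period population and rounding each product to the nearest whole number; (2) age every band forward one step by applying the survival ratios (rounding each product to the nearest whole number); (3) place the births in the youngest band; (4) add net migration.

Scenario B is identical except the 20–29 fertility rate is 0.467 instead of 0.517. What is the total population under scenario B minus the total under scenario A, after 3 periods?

-1362

After projecting period 1:
Births: 3000 × 0.517 = 1551, 12400 × 0.507 = 6287 — total 7838
10–19: 10100 × 0.967 = 9767
20–29: 16500 × 0.952 = 15708
30–39: 3000 × 0.955 = 2865
40+: 12400 × 0.909 + 8400 × 0.581 = 11272 + 4880 = 16152
Net migration: 0–9 + 30 → 7868; 10–19 − 170 → 9597; 20–29 + 70 → 15778; 30–39 + 370 → 3235; 40+ − 160 → 15992
→ [7868, 9597, 15778, 3235, 15992]
After projecting period 2:
Births: 15778 × 0.517 = 8157, 3235 × 0.507 = 1640 — total 9797
10–19: 7868 × 0.967 = 7608
20–29: 9597 × 0.952 = 9136
30–39: 15778 × 0.955 = 15068
40+: 3235 × 0.909 + 15992 × 0.581 = 2941 + 9291 = 12232
Net migration: 0–9 + 30 → 9827; 10–19 − 170 → 7438; 20–29 + 70 → 9206; 30–39 + 370 → 15438; 40+ − 160 → 12072
→ [9827, 7438, 9206, 15438, 12072]
After projecting period 3:
Births: 9206 × 0.517 = 4760, 15438 × 0.507 = 7827 — total 12587
10–19: 9827 × 0.967 = 9503
20–29: 7438 × 0.952 = 7081
30–39: 9206 × 0.955 = 8792
40+: 15438 × 0.909 + 12072 × 0.581 = 14033 + 7014 = 21047
Net migration: 0–9 + 30 → 12617; 10–19 − 170 → 9333; 20–29 + 70 → 7151; 30–39 + 370 → 9162; 40+ − 160 → 20887
→ [12617, 9333, 7151, 9162, 20887]
Scenario A total after 3 periods: 59150
Scenario B projection —
After projecting period 1:
Births: 3000 × 0.467 = 1401, 12400 × 0.507 = 6287 — total 7688
10–19: 10100 × 0.967 = 9767
20–29: 16500 × 0.952 = 15708
30–39: 3000 × 0.955 = 2865
40+: 12400 × 0.909 + 8400 × 0.581 = 11272 + 4880 = 16152
Net migration: 0–9 + 30 → 7718; 10–19 − 170 → 9597; 20–29 + 70 → 15778; 30–39 + 370 → 3235; 40+ − 160 → 15992
→ [7718, 9597, 15778, 3235, 15992]
After projecting period 2:
Births: 15778 × 0.467 = 7368, 3235 × 0.507 = 1640 — total 9008
10–19: 7718 × 0.967 = 7463
20–29: 9597 × 0.952 = 9136
30–39: 15778 × 0.955 = 15068
40+: 3235 × 0.909 + 15992 × 0.581 = 2941 + 9291 = 12232
Net migration: 0–9 + 30 → 9038; 10–19 − 170 → 7293; 20–29 + 70 → 9206; 30–39 + 370 → 15438; 40+ − 160 → 12072
→ [9038, 7293, 9206, 15438, 12072]
After projecting period 3:
Births: 9206 × 0.467 = 4299, 15438 × 0.507 = 7827 — total 12126
10–19: 9038 × 0.967 = 8740
20–29: 7293 × 0.952 = 6943
30–39: 9206 × 0.955 = 8792
40+: 15438 × 0.909 + 12072 × 0.581 = 14033 + 7014 = 21047
Net migration: 0–9 + 30 → 12156; 10–19 − 170 → 8570; 20–29 + 70 → 7013; 30–39 + 370 → 9162; 40+ − 160 → 20887
→ [12156, 8570, 7013, 9162, 20887]
Scenario B total after 3 periods: 57788
Difference B − A = 57788 − 59150 = -1362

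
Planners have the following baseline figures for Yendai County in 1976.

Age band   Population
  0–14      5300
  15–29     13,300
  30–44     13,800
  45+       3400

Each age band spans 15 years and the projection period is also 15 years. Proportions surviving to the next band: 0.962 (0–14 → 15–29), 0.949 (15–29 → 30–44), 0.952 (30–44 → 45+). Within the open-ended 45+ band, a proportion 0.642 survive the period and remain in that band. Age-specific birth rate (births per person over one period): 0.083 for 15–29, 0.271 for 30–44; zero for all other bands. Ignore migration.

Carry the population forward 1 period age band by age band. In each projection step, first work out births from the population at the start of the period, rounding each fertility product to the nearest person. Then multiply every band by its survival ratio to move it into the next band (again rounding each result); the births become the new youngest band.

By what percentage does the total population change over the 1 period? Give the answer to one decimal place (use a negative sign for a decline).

5.8

After projecting period 1:
Births: 13300 * 0.083 = 1104 ; 13800 * 0.271 = 3740 — total 4844
15–29: 5300 * 0.962 = 5099
30–44: 13300 * 0.949 = 12622
45+: 13800 * 0.952 + 3400 * 0.642 = 13138 + 2183 = 15321
Population now: 0–14=4844, 15–29=5099, 30–44=12622, 45+=15321
Total: 35800 → 37886; change = 2086; percentage change = 5.8%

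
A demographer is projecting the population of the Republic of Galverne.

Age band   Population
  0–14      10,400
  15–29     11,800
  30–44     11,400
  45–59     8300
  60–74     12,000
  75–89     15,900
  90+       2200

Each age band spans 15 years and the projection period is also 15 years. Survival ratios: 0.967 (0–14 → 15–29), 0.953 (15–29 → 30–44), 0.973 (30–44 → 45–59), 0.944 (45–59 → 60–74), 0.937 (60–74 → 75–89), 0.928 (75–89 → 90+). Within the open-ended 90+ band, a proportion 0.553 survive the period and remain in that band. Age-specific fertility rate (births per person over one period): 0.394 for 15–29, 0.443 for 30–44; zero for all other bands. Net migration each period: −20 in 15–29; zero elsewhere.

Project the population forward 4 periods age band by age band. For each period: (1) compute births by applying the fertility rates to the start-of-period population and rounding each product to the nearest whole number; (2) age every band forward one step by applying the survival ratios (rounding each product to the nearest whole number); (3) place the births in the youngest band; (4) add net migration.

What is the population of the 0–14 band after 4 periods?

7348

[period 1]
Births: 11800 × 0.394 = 4649, 11400 × 0.443 = 5050 → 9699
15–29: 10400 × 0.967 = 10057
30–44: 11800 × 0.953 = 11245
45–59: 11400 × 0.973 = 11092
60–74: 8300 × 0.944 = 7835
75–89: 12000 × 0.937 = 11244
90+: 15900 × 0.928 + 2200 × 0.553 = 14755 + 1217 = 15972
Net migration: 15–29 − 20 → 10037
End of period: [9699, 10037, 11245, 11092, 7835, 11244, 15972]
[period 2]
Births: 10037 × 0.394 = 3955, 11245 × 0.443 = 4982 → 8937
15–29: 9699 × 0.967 = 9379
30–44: 10037 × 0.953 = 9565
45–59: 11245 × 0.973 = 10941
60–74: 11092 × 0.944 = 10471
75–89: 7835 × 0.937 = 7341
90+: 11244 × 0.928 + 15972 × 0.553 = 10434 + 8833 = 19267
Net migration: 15–29 − 20 → 9359
End of period: [8937, 9359, 9565, 10941, 10471, 7341, 19267]
[period 3]
Births: 9359 × 0.394 = 3687, 9565 × 0.443 = 4237 → 7924
15–29: 8937 × 0.967 = 8642
30–44: 9359 × 0.953 = 8919
45–59: 9565 × 0.973 = 9307
60–74: 10941 × 0.944 = 10328
75–89: 10471 × 0.937 = 9811
90+: 7341 × 0.928 + 19267 × 0.553 = 6812 + 10655 = 17467
Net migration: 15–29 − 20 → 8622
End of period: [7924, 8622, 8919, 9307, 10328, 9811, 17467]
[period 4]
Births: 8622 × 0.394 = 3397, 8919 × 0.443 = 3951 → 7348
15–29: 7924 × 0.967 = 7663
30–44: 8622 × 0.953 = 8217
45–59: 8919 × 0.973 = 8678
60–74: 9307 × 0.944 = 8786
75–89: 10328 × 0.937 = 9677
90+: 9811 × 0.928 + 17467 × 0.553 = 9105 + 9659 = 18764
Net migration: 15–29 − 20 → 7643
End of period: [7348, 7643, 8217, 8678, 8786, 9677, 18764]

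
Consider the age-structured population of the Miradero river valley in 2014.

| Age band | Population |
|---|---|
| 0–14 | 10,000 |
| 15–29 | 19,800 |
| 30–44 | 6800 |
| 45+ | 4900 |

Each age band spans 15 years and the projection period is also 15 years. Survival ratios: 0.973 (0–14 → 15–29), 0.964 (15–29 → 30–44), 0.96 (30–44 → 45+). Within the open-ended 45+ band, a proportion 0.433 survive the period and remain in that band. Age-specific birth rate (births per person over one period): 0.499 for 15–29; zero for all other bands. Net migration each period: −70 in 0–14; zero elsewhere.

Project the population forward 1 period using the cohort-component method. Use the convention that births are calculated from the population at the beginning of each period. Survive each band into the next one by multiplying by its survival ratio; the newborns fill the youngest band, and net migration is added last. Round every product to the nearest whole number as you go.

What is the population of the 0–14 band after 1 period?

Numbering the groups 1..4 from youngest to oldest:
Period 1:
Births: 19800 * 0.499 = 9880
Group 2: 10000 * 0.973 = 9730
Group 3: 19800 * 0.964 = 19087
Group 4: 6800 * 0.96 + 4900 * 0.433 = 6528 + 2122 = 8650
Net migration: Group 1 − 70 → 9810
End of period: [9810, 9730, 19087, 8650]

9810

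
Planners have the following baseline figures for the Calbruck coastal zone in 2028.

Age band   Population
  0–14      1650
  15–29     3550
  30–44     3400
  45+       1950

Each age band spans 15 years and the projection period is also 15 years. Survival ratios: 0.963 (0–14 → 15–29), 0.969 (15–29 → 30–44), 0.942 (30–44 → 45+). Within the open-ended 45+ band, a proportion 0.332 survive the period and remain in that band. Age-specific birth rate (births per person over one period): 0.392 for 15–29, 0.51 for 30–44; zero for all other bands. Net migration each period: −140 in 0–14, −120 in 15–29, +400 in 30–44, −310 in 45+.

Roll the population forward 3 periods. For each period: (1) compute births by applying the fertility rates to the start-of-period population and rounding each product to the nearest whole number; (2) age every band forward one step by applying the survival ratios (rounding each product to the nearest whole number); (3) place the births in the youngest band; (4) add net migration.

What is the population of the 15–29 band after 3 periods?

2185

(Bands numbered youngest = 1 to oldest = 4.)
After projecting period 1:
Births: 3550 * 0.392 = 1392 ; 3400 * 0.51 = 1734 — total 3126
Band 2: 1650 * 0.963 = 1589
Band 3: 3550 * 0.969 = 3440
Band 4: 3400 * 0.942 + 1950 * 0.332 = 3203 + 647 = 3850
Net migration: Band 1 − 140 → 2986; Band 2 − 120 → 1469; Band 3 + 400 → 3840; Band 4 − 310 → 3540
→ [2986, 1469, 3840, 3540]
After projecting period 2:
Births: 1469 * 0.392 = 576 ; 3840 * 0.51 = 1958 — total 2534
Band 2: 2986 * 0.963 = 2876
Band 3: 1469 * 0.969 = 1423
Band 4: 3840 * 0.942 + 3540 * 0.332 = 3617 + 1175 = 4792
Net migration: Band 1 − 140 → 2394; Band 2 − 120 → 2756; Band 3 + 400 → 1823; Band 4 − 310 → 4482
→ [2394, 2756, 1823, 4482]
After projecting period 3:
Births: 2756 * 0.392 = 1080 ; 1823 * 0.51 = 930 — total 2010
Band 2: 2394 * 0.963 = 2305
Band 3: 2756 * 0.969 = 2671
Band 4: 1823 * 0.942 + 4482 * 0.332 = 1717 + 1488 = 3205
Net migration: Band 1 − 140 → 1870; Band 2 − 120 → 2185; Band 3 + 400 → 3071; Band 4 − 310 → 2895
→ [1870, 2185, 3071, 2895]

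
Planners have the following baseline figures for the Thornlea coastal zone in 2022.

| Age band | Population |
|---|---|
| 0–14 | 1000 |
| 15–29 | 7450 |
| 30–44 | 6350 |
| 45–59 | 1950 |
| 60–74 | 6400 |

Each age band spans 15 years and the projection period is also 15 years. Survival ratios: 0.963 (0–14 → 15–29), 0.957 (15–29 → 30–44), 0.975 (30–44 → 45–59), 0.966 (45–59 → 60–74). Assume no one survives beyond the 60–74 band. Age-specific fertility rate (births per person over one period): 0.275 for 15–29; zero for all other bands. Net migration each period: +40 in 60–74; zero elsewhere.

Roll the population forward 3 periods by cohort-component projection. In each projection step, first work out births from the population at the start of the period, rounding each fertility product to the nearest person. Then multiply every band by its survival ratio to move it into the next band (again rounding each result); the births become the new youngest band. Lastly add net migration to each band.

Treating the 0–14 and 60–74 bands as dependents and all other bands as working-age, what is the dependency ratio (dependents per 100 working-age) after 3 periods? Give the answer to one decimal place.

(Groups numbered youngest = 1 to oldest = 5.)
— Period 1 —
Births: 7450 * 0.275 = 2049
Group 2: 1000 * 0.963 = 963
Group 3: 7450 * 0.957 = 7130
Group 4: 6350 * 0.975 = 6191
Group 5: 1950 * 0.966 = 1884
Net migration: Group 5 + 40 → 1924
Giving 2049 / 963 / 7130 / 6191 / 1924.
— Period 2 —
Births: 963 * 0.275 = 265
Group 2: 2049 * 0.963 = 1973
Group 3: 963 * 0.957 = 922
Group 4: 7130 * 0.975 = 6952
Group 5: 6191 * 0.966 = 5981
Net migration: Group 5 + 40 → 6021
Giving 265 / 1973 / 922 / 6952 / 6021.
— Period 3 —
Births: 1973 * 0.275 = 543
Group 2: 265 * 0.963 = 255
Group 3: 1973 * 0.957 = 1888
Group 4: 922 * 0.975 = 899
Group 5: 6952 * 0.966 = 6716
Net migration: Group 5 + 40 → 6756
Giving 543 / 255 / 1888 / 899 / 6756.
Dependents (band 0–14 + band 60–74) = 543 + 6756 = 7299; working-age = 3042; ratio = 7299/3042 × 100 = 239.9

239.9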